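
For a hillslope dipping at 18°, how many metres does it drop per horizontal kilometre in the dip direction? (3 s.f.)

325 m

drop per km = 1000 × tan 18° = 1000 × 0.3249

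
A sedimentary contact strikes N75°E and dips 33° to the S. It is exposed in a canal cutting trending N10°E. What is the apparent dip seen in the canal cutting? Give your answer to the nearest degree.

30°

The strike is N75°E and the section trends N10°E; the acute angle between them is β = 65°.
tan α = tan 33° × sin 65° = 0.6494 × 0.9063 = 0.5886
apparent dip = arctan 0.5886 = 30.48°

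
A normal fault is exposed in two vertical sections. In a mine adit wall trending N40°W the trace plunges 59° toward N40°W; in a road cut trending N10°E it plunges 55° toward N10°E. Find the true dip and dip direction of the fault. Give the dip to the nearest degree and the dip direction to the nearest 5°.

The two traces are lines in the plane: v₁ = (sin 320°·cos 59°, cos 320°·cos 59°, −sin 59°), v₂ = (sin 10°·cos 55°, cos 10°·cos 55°, −sin 55°).
Cross product v₁ × v₂ gives the pole to the plane: n ∝ (-0.161, 0.357, 0.226).
True dip = arccos(n_z / |n|) = arccos(0.5007) = 60.0°.
Dip direction = azimuth of (n_x, n_y) = atan2(-0.161, 0.357) = 336°.

true dip 60°, dip direction 335°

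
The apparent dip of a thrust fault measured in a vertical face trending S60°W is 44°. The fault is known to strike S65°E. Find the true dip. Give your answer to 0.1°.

β = acute angle between strike S65°E and section S60°W = 55°.
tan(true dip) = tan 44° / sin 55° = 1.1789
δ = arctan(1.1789) = 49.69°

49.7°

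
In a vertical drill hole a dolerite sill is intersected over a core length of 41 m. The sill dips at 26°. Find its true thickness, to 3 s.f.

True thickness t = h · cos(dip) = 41 × cos 26°
t = 41 × 0.8988 = 36.851 m

36.9 m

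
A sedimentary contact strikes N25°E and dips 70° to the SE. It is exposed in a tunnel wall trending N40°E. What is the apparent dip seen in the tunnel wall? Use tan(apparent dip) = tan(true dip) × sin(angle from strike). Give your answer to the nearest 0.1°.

The section lies 15° from the strike.
tan α = tan 70° × sin 15° = 2.7475 × 0.2588 = 0.7111
α = arctan(0.7111) = 35.42°

35.4°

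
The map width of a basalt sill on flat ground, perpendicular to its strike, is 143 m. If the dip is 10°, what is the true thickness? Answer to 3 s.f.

24.8 m

True thickness t = w · sin(dip) = 143 × sin 10°
t = 143 × 0.1736 = 24.832 m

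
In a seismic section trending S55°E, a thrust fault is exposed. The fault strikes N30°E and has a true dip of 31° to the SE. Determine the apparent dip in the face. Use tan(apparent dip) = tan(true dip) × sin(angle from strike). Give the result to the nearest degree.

31°

Angle between strike (N30°E) and section (S55°E): β = 85°.
tan(apparent dip) = tan 31° · sin 85° = 0.5986
α = arctan(0.5986) = 30.90°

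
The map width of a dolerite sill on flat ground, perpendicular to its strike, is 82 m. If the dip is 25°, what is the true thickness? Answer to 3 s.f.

True thickness t = w · sin(dip) = 82 × sin 25°
t = 82 × 0.4226 = 34.655 m

34.7 m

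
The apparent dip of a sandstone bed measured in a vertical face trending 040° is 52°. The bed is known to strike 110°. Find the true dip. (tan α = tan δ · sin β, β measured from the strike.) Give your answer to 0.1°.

The section is 70° from the strike.
tan(true dip) = tan 52° / sin 70° = 1.3621
true dip = arctan 1.3621 = 53.72°

53.7°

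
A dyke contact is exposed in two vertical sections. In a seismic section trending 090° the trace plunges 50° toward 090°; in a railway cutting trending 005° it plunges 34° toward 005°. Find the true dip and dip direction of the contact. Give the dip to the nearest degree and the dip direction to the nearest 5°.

true dip 53°, dip direction 065°

Represent each trace as a vector plunging at its apparent dip toward its trend (east-north-up frame): v₁ = (0.643, 0.000, -0.766), v₂ = (0.072, 0.826, -0.559).
Cross product v₁ × v₂ gives the pole to the plane: n ∝ (0.633, 0.304, 0.531).
True dip = arccos(n_z / |n|) = arccos(0.6032) = 52.9°.
Dip direction = azimuth of (n_x, n_y) = atan2(0.633, 0.304) = 64°.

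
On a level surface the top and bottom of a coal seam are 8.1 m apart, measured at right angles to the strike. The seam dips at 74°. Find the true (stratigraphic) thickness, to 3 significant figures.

7.79 m

True thickness t = w · sin(dip) = 8.1 × sin 74°
t = 8.1 × 0.9613 = 7.786 m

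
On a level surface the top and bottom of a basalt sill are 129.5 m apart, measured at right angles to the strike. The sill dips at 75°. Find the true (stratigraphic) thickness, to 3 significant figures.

125 m

True thickness t = w · sin(dip) = 129.5 × sin 75°
t = 129.5 × 0.9659 = 125.087 m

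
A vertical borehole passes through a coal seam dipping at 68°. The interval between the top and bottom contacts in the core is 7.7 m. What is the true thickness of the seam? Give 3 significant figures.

2.88 m

True thickness t = h · cos(dip) = 7.7 × cos 68°
t = 7.7 × 0.3746 = 2.884 m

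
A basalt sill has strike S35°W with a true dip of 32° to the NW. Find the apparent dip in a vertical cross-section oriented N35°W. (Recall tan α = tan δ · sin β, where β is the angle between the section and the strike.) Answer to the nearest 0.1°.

The strike is S35°W and the section trends N35°W; the acute angle between them is β = 70°.
tan(apparent dip) = tan 32° · sin 70° = 0.5872
apparent dip = arctan 0.5872 = 30.42°

30.4°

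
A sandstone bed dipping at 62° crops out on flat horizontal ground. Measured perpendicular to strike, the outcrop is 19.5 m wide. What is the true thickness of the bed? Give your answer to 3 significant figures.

True thickness t = w · sin(dip) = 19.5 × sin 62°
t = 19.5 × 0.8829 = 17.217 m

17.2 m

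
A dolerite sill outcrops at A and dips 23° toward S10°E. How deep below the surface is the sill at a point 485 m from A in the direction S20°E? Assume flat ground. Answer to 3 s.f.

203 m

The hole lies 10° from the dip direction, so the down-dip offset is 485 × cos 10° = 477.63 m.
Depth = down-dip offset × tan(dip) = 477.63 × tan 23° = 477.63 × 0.4245
Depth = 202.74 m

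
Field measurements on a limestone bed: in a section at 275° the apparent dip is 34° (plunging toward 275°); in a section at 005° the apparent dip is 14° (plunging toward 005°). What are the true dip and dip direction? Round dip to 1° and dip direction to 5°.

true dip 36°, dip direction 295°

The two traces are lines in the plane: v₁ = (sin 275°·cos 34°, cos 275°·cos 34°, −sin 34°), v₂ = (sin 5°·cos 14°, cos 5°·cos 14°, −sin 14°).
The plane normal is n = v₁ × v₂ ∝ (-0.523, 0.247, 0.804).
True dip = arccos(n_z / |n|) = arccos(0.8119) = 35.7°.
Dip direction = atan2(-0.523, 0.247) = 295° (azimuth of n's horizontal projection).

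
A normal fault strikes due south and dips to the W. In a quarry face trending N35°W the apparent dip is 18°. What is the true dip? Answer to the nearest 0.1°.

The section is 35° from the strike.
tan δ = tan α / sin β = tan 18° / sin 35° = 0.3249 / 0.5736 = 0.5665
true dip = arctan 0.5665 = 29.53°

29.5°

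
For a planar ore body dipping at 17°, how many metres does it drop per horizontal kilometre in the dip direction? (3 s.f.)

306 m

drop per km = 1000 × tan 17° = 1000 × 0.3057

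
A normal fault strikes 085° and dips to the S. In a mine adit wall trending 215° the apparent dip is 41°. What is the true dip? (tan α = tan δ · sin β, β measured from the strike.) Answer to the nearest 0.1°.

48.6°

β = acute angle between strike 085° and section 215° = 50°.
tan δ = tan α / sin β = tan 41° / sin 50° = 0.8693 / 0.7660 = 1.1348
δ = arctan(1.1348) = 48.61°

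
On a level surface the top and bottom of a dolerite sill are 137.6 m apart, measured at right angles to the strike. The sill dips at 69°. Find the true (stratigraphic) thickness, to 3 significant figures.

True thickness t = w · sin(dip) = 137.6 × sin 69°
t = 137.6 × 0.9336 = 128.461 m

128 m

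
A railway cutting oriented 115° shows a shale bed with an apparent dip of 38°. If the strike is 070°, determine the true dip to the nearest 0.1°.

47.9°

β = acute angle between strike 070° and section 115° = 45°.
tan δ = tan α / sin β = tan 38° / sin 45° = 0.7813 / 0.7071 = 1.1049
true dip = arctan 1.1049 = 47.85°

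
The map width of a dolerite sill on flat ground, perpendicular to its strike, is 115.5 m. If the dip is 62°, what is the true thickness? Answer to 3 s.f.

True thickness t = w · sin(dip) = 115.5 × sin 62°
t = 115.5 × 0.8829 = 101.980 m

102 m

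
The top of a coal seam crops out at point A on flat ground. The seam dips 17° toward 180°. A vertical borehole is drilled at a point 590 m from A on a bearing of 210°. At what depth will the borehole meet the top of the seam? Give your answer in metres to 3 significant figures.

156 m

The hole lies 30° from the dip direction, so the down-dip offset is 590 × cos 30° = 510.95 m.
Depth = down-dip offset × tan(dip) = 510.95 × tan 17° = 510.95 × 0.3057
Depth = 156.21 m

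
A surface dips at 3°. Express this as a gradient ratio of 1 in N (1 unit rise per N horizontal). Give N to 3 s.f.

1 : N means tan θ = 1/N, so N = 1/tan 3° = 1/0.0524

1 in 19.1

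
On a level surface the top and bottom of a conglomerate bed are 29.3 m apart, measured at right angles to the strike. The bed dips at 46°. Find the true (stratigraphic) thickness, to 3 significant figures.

21.1 m

True thickness t = w · sin(dip) = 29.3 × sin 46°
t = 29.3 × 0.7193 = 21.077 m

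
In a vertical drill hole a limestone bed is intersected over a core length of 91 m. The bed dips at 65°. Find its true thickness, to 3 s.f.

True thickness t = h · cos(dip) = 91 × cos 65°
t = 91 × 0.4226 = 38.458 m

38.5 m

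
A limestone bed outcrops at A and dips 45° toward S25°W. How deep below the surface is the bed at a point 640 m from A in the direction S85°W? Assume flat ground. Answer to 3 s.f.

320 m

The hole lies 60° from the dip direction, so the down-dip offset is 640 × cos 60° = 320.00 m.
Depth = down-dip offset × tan(dip) = 320.00 × tan 45° = 320.00 × 1.0000
Depth = 320.00 m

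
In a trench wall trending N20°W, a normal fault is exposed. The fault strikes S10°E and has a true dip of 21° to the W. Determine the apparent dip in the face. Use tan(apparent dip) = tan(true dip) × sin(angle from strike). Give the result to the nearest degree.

4°

The section lies 10° from the strike.
tan α = tan 21° × sin 10° = 0.3839 × 0.1736 = 0.0667
α = arctan(0.0667) = 3.81°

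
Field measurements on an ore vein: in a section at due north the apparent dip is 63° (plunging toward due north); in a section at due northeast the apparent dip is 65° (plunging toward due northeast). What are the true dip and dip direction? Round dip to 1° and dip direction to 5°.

true dip 66°, dip direction 030°

The two traces are lines in the plane: v₁ = (sin 0°·cos 63°, cos 0°·cos 63°, −sin 63°), v₂ = (sin 45°·cos 65°, cos 45°·cos 65°, −sin 65°).
n = v₁ × v₂ = (0.145, 0.266, 0.136) (taken with n_z > 0).
tan δ = √(n_x²+n_y²)/n_z = 0.303/0.136, so δ = 65.9°.
The horizontal component of n points toward azimuth atan2(n_x, n_y) = 29°, the dip direction.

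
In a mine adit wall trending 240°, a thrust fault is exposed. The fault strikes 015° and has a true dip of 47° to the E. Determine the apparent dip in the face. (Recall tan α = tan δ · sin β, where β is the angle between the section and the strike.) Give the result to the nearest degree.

The strike is 015° and the section trends 240°; the acute angle between them is β = 45°.
tan(apparent dip) = tan 47° · sin 45° = 0.7583
α = arctan(0.7583) = 37.17°

37°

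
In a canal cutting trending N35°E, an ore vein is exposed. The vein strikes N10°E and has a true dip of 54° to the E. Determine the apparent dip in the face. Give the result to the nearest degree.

The strike is N10°E and the section trends N35°E; the acute angle between them is β = 25°.
tan(apparent dip) = tan 54° · sin 25° = 0.5817
α = arctan(0.5817) = 30.19°

30°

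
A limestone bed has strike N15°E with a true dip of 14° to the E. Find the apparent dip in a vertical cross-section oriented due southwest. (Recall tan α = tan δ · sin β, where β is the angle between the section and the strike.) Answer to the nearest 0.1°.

The strike is N15°E and the section trends due southwest; the acute angle between them is β = 30°.
tan α = tan 14° × sin 30° = 0.2493 × 0.5000 = 0.1247
apparent dip = arctan 0.1247 = 7.11°

7.1°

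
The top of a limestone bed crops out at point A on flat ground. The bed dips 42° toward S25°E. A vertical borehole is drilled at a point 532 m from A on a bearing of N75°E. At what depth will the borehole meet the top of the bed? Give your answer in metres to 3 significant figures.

The hole lies 80° from the dip direction, so the down-dip offset is 532 × cos 80° = 92.38 m.
Depth = down-dip offset × tan(dip) = 92.38 × tan 42° = 92.38 × 0.9004
Depth = 83.18 m

83.2 m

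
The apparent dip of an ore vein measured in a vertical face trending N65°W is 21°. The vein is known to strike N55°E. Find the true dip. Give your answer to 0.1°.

The section is 60° from the strike.
tan(true dip) = tan 21° / sin 60° = 0.4432
true dip = arctan 0.4432 = 23.91°

23.9°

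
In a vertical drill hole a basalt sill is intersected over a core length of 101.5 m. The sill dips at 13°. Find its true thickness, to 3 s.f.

98.9 m

True thickness t = h · cos(dip) = 101.5 × cos 13°
t = 101.5 × 0.9744 = 98.899 m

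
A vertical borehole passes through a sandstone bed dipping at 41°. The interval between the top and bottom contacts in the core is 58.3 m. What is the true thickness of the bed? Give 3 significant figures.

True thickness t = h · cos(dip) = 58.3 × cos 41°
t = 58.3 × 0.7547 = 44.000 m

44.0 m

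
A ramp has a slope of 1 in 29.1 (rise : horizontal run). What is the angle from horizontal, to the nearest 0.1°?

tan θ = 1/29.1 = 0.0344
θ = arctan(0.0344) = 1.97°

2.0°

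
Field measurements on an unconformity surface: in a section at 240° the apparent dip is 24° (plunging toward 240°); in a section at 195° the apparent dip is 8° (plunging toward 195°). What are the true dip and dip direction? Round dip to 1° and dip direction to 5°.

Each apparent-dip line lies in the plane. As unit vectors (x east, y north, z up), v₁ plunges 24°→240° and v₂ plunges 8°→195°.
Cross product v₁ × v₂ gives the pole to the plane: n ∝ (-0.325, -0.006, 0.640).
Dip δ = arctan(|n_h|/n_z) = arctan(0.326/0.640) = 27.0°.
Dip direction = azimuth of (n_x, n_y) = atan2(-0.325, -0.006) = 269°.

true dip 27°, dip direction 270°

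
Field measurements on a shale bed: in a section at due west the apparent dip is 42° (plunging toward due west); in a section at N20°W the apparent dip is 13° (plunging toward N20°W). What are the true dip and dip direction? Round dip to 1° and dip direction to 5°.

Each apparent-dip line lies in the plane. As unit vectors (x east, y north, z up), v₁ plunges 42°→due west and v₂ plunges 13°→N20°W.
The plane normal is n = v₁ × v₂ ∝ (-0.613, -0.056, 0.680).
tan δ = √(n_x²+n_y²)/n_z = 0.615/0.680, so δ = 42.1°.
Dip direction = atan2(-0.613, -0.056) = 265° (azimuth of n's horizontal projection).

true dip 42°, dip direction 265°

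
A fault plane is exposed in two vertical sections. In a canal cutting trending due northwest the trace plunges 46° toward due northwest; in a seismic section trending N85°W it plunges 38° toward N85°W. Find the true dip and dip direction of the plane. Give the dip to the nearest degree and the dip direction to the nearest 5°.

Each apparent-dip line lies in the plane. As unit vectors (x east, y north, z up), v₁ plunges 46°→due northwest and v₂ plunges 38°→N85°W.
The plane normal is n = v₁ × v₂ ∝ (-0.253, 0.262, 0.352).
tan δ = √(n_x²+n_y²)/n_z = 0.364/0.352, so δ = 46.0°.
The horizontal component of n points toward azimuth atan2(n_x, n_y) = 316°, the dip direction.

true dip 46°, dip direction 315°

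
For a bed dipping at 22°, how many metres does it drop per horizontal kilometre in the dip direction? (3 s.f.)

drop per km = 1000 × tan 22° = 1000 × 0.4040

404 m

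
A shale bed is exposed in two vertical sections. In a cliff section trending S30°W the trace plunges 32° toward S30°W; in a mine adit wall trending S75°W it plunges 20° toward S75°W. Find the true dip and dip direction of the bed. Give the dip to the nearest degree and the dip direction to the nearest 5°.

Represent each trace as a vector plunging at its apparent dip toward its trend (east-north-up frame): v₁ = (-0.424, -0.734, -0.530), v₂ = (-0.908, -0.243, -0.342).
n = v₁ × v₂ = (-0.122, -0.336, 0.563) (taken with n_z > 0).
Dip δ = arctan(|n_h|/n_z) = arctan(0.358/0.563) = 32.4°.
Dip direction = atan2(-0.122, -0.336) = 200° (azimuth of n's horizontal projection).

true dip 32°, dip direction 200°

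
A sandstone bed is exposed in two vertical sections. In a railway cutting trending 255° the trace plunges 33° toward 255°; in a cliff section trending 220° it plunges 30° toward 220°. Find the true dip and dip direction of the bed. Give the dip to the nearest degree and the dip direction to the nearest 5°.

true dip 33°, dip direction 250°

Each apparent-dip line lies in the plane. As unit vectors (x east, y north, z up), v₁ plunges 33°→255° and v₂ plunges 30°→220°.
n = v₁ × v₂ = (-0.253, -0.102, 0.417) (taken with n_z > 0).
tan δ = √(n_x²+n_y²)/n_z = 0.273/0.417, so δ = 33.2°.
Dip direction = atan2(-0.253, -0.102) = 248° (azimuth of n's horizontal projection).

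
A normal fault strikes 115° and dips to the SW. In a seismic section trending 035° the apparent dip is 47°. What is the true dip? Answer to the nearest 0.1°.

β = acute angle between strike 115° and section 035° = 80°.
tan(true dip) = tan 47° / sin 80° = 1.0889
true dip = arctan 1.0889 = 47.44°

47.4°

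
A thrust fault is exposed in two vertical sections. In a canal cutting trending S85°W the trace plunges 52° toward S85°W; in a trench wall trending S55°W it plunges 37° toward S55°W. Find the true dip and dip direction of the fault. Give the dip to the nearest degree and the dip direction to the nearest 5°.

true dip 56°, dip direction 295°

The two traces are lines in the plane: v₁ = (sin 265°·cos 52°, cos 265°·cos 52°, −sin 52°), v₂ = (sin 235°·cos 37°, cos 235°·cos 37°, −sin 37°).
Cross product v₁ × v₂ gives the pole to the plane: n ∝ (-0.329, 0.146, 0.246).
Dip δ = arctan(|n_h|/n_z) = arctan(0.360/0.246) = 55.7°.
Dip direction = atan2(-0.329, 0.146) = 294° (azimuth of n's horizontal projection).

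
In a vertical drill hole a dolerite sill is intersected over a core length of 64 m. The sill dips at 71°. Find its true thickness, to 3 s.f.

20.8 m

True thickness t = h · cos(dip) = 64 × cos 71°
t = 64 × 0.3256 = 20.836 m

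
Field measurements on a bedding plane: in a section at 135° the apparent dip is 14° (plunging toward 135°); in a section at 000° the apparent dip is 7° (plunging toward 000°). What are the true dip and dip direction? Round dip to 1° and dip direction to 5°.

true dip 26°, dip direction 075°

Each apparent-dip line lies in the plane. As unit vectors (x east, y north, z up), v₁ plunges 14°→135° and v₂ plunges 7°→000°.
n = v₁ × v₂ = (0.324, 0.084, 0.681) (taken with n_z > 0).
tan δ = √(n_x²+n_y²)/n_z = 0.334/0.681, so δ = 26.2°.
Dip direction = azimuth of (n_x, n_y) = atan2(0.324, 0.084) = 76°.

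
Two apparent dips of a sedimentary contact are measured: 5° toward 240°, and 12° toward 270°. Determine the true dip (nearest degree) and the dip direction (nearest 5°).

true dip 16°, dip direction 310°

Represent each trace as a vector plunging at its apparent dip toward its trend (east-north-up frame): v₁ = (-0.863, -0.498, -0.087), v₂ = (-0.978, -0.000, -0.208).
Cross product v₁ × v₂ gives the pole to the plane: n ∝ (-0.104, 0.094, 0.487).
True dip = arccos(n_z / |n|) = arccos(0.9611) = 16.0°.
Dip direction = atan2(-0.104, 0.094) = 312° (azimuth of n's horizontal projection).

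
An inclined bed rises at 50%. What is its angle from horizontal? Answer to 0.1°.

26.6°

tan θ = 50/100 = 0.5000
θ = arctan(0.5000) = 26.57°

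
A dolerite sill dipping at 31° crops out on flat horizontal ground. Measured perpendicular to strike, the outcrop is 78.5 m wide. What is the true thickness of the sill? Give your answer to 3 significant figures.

True thickness t = w · sin(dip) = 78.5 × sin 31°
t = 78.5 × 0.5150 = 40.430 m

40.4 m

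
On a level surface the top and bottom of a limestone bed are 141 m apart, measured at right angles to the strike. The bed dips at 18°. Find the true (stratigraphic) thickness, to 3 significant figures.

43.6 m

True thickness t = w · sin(dip) = 141 × sin 18°
t = 141 × 0.3090 = 43.571 m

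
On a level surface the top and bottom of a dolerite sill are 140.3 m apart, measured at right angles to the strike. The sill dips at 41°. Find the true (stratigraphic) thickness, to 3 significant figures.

True thickness t = w · sin(dip) = 140.3 × sin 41°
t = 140.3 × 0.6561 = 92.045 m

92.0 m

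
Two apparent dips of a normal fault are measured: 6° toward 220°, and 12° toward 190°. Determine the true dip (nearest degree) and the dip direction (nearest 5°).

true dip 15°, dip direction 155°

The two traces are lines in the plane: v₁ = (sin 220°·cos 6°, cos 220°·cos 6°, −sin 6°), v₂ = (sin 190°·cos 12°, cos 190°·cos 12°, −sin 12°).
Cross product v₁ × v₂ gives the pole to the plane: n ∝ (0.058, -0.115, 0.486).
True dip = arccos(n_z / |n|) = arccos(0.9667) = 14.8°.
Dip direction = atan2(0.058, -0.115) = 153° (azimuth of n's horizontal projection).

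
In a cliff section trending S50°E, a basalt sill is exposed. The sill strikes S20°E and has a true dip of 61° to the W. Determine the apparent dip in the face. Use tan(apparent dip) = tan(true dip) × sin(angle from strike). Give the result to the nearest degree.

Angle between strike (S20°E) and section (S50°E): β = 30°.
tan α = tan 61° × sin 30° = 1.8040 × 0.5000 = 0.9020
α = arctan(0.9020) = 42.05°

42°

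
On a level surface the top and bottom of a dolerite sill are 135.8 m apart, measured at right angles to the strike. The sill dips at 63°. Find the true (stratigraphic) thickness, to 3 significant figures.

121 m

True thickness t = w · sin(dip) = 135.8 × sin 63°
t = 135.8 × 0.8910 = 120.999 m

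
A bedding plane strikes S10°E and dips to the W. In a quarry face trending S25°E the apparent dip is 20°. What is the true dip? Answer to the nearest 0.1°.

β = acute angle between strike S10°E and section S25°E = 15°.
tan(true dip) = tan 20° / sin 15° = 1.4063
δ = arctan(1.4063) = 54.58°

54.6°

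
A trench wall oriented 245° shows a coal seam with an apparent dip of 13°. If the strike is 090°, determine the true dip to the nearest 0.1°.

28.6°

β = acute angle between strike 090° and section 245° = 25°.
tan(true dip) = tan 13° / sin 25° = 0.5463
δ = arctan(0.5463) = 28.65°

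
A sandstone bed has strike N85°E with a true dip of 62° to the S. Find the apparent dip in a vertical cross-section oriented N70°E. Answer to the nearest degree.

26°

Angle between strike (N85°E) and section (N70°E): β = 15°.
tan(apparent dip) = tan 62° · sin 15° = 0.4868
apparent dip = arctan 0.4868 = 25.96°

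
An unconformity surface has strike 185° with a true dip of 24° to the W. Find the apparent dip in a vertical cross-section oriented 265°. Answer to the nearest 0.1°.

The section lies 80° from the strike.
tan α = tan 24° × sin 80° = 0.4452 × 0.9848 = 0.4385
apparent dip = arctan 0.4385 = 23.68°

23.7°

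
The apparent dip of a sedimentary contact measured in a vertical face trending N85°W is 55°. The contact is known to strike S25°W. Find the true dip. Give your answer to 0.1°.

56.7°

The section is 70° from the strike.
tan(true dip) = tan 55° / sin 70° = 1.5198
δ = arctan(1.5198) = 56.66°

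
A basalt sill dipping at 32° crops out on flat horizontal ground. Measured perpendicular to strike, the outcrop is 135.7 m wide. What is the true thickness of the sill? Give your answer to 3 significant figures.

71.9 m

True thickness t = w · sin(dip) = 135.7 × sin 32°
t = 135.7 × 0.5299 = 71.910 m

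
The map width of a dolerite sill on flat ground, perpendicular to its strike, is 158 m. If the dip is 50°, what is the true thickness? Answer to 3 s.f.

True thickness t = w · sin(dip) = 158 × sin 50°
t = 158 × 0.7660 = 121.035 m

121 m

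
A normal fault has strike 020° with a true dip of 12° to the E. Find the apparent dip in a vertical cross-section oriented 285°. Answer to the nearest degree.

12°

The section lies 85° from the strike.
tan α = tan 12° × sin 85° = 0.2126 × 0.9962 = 0.2117
α = arctan(0.2117) = 11.96°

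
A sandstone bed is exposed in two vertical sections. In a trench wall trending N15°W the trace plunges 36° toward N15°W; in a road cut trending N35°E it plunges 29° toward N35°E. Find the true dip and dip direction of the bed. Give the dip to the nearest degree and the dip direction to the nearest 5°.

true dip 36°, dip direction 355°

The two traces are lines in the plane: v₁ = (sin 345°·cos 36°, cos 345°·cos 36°, −sin 36°), v₂ = (sin 35°·cos 29°, cos 35°·cos 29°, −sin 29°).
Cross product v₁ × v₂ gives the pole to the plane: n ∝ (-0.042, 0.396, 0.542).
Dip δ = arctan(|n_h|/n_z) = arctan(0.399/0.542) = 36.3°.
The horizontal component of n points toward azimuth atan2(n_x, n_y) = 354°, the dip direction.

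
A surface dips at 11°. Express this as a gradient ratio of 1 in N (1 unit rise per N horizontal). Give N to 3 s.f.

1 in 5.14

1 : N means tan θ = 1/N, so N = 1/tan 11° = 1/0.1944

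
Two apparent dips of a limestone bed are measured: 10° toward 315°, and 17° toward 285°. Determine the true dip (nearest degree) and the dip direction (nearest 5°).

true dip 19°, dip direction 255°

Each apparent-dip line lies in the plane. As unit vectors (x east, y north, z up), v₁ plunges 10°→315° and v₂ plunges 17°→285°.
Cross product v₁ × v₂ gives the pole to the plane: n ∝ (-0.161, -0.043, 0.471).
tan δ = √(n_x²+n_y²)/n_z = 0.166/0.471, so δ = 19.5°.
Dip direction = azimuth of (n_x, n_y) = atan2(-0.161, -0.043) = 255°.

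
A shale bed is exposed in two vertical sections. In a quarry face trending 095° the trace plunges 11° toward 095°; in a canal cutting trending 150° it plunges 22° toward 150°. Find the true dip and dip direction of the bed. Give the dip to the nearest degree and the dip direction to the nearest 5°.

Each apparent-dip line lies in the plane. As unit vectors (x east, y north, z up), v₁ plunges 11°→095° and v₂ plunges 22°→150°.
The plane normal is n = v₁ × v₂ ∝ (0.121, -0.278, 0.746).
tan δ = √(n_x²+n_y²)/n_z = 0.303/0.746, so δ = 22.1°.
Dip direction = azimuth of (n_x, n_y) = atan2(0.121, -0.278) = 156°.

true dip 22°, dip direction 155°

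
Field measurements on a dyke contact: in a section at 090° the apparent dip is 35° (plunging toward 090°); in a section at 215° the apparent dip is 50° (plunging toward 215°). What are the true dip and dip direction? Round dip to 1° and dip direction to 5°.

The two traces are lines in the plane: v₁ = (sin 90°·cos 35°, cos 90°·cos 35°, −sin 35°), v₂ = (sin 215°·cos 50°, cos 215°·cos 50°, −sin 50°).
Cross product v₁ × v₂ gives the pole to the plane: n ∝ (0.302, -0.839, 0.431).
True dip = arccos(n_z / |n|) = arccos(0.4354) = 64.2°.
The horizontal component of n points toward azimuth atan2(n_x, n_y) = 160°, the dip direction.

true dip 64°, dip direction 160°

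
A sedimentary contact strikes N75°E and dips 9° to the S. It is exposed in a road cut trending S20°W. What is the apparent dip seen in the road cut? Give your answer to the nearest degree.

7°

Angle between strike (N75°E) and section (S20°W): β = 55°.
tan(apparent dip) = tan 9° · sin 55° = 0.1297
α = arctan(0.1297) = 7.39°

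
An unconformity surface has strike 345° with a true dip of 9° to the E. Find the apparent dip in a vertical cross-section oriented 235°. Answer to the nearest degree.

8°

The strike is 345° and the section trends 235°; the acute angle between them is β = 70°.
tan α = tan 9° × sin 70° = 0.1584 × 0.9397 = 0.1488
α = arctan(0.1488) = 8.47°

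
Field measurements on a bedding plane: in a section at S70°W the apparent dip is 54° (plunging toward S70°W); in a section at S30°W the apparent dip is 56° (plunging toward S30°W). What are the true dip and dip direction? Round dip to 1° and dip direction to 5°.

Represent each trace as a vector plunging at its apparent dip toward its trend (east-north-up frame): v₁ = (-0.552, -0.201, -0.809), v₂ = (-0.280, -0.484, -0.829).
n = v₁ × v₂ = (-0.225, -0.232, 0.211) (taken with n_z > 0).
Dip δ = arctan(|n_h|/n_z) = arctan(0.323/0.211) = 56.8°.
The horizontal component of n points toward azimuth atan2(n_x, n_y) = 224°, the dip direction.

true dip 57°, dip direction 225°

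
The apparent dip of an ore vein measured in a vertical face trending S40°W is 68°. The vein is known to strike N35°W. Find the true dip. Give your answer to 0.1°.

68.7°

β = acute angle between strike N35°W and section S40°W = 75°.
tan(true dip) = tan 68° / sin 75° = 2.5624
δ = arctan(2.5624) = 68.68°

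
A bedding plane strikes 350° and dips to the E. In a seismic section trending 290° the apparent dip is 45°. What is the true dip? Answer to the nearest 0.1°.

The section is 60° from the strike.
tan δ = tan α / sin β = tan 45° / sin 60° = 1.0000 / 0.8660 = 1.1547
true dip = arctan 1.1547 = 49.11°

49.1°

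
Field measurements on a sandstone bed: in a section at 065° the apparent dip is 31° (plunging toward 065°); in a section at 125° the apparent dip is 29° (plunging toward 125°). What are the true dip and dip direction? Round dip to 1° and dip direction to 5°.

Represent each trace as a vector plunging at its apparent dip toward its trend (east-north-up frame): v₁ = (0.777, 0.362, -0.515), v₂ = (0.716, -0.502, -0.485).
n = v₁ × v₂ = (0.434, -0.008, 0.649) (taken with n_z > 0).
True dip = arccos(n_z / |n|) = arccos(0.8313) = 33.8°.
Dip direction = atan2(0.434, -0.008) = 91° (azimuth of n's horizontal projection).

true dip 34°, dip direction 090°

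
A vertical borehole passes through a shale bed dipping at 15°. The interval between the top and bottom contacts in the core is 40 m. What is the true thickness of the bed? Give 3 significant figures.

38.6 m

True thickness t = h · cos(dip) = 40 × cos 15°
t = 40 × 0.9659 = 38.637 m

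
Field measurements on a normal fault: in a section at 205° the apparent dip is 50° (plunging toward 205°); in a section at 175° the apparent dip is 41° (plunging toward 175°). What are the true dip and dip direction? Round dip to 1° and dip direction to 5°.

true dip 51°, dip direction 220°

Represent each trace as a vector plunging at its apparent dip toward its trend (east-north-up frame): v₁ = (-0.272, -0.583, -0.766), v₂ = (0.066, -0.752, -0.656).
The plane normal is n = v₁ × v₂ ∝ (-0.194, -0.229, 0.243).
Dip δ = arctan(|n_h|/n_z) = arctan(0.300/0.243) = 51.0°.
Dip direction = atan2(-0.194, -0.229) = 220° (azimuth of n's horizontal projection).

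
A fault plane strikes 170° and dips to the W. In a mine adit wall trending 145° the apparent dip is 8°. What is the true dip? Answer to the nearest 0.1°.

The section is 25° from the strike.
tan(true dip) = tan 8° / sin 25° = 0.3325
δ = arctan(0.3325) = 18.39°

18.4°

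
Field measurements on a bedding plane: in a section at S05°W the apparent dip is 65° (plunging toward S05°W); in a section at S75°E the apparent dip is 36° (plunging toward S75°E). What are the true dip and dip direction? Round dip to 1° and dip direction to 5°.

true dip 65°, dip direction 175°

The two traces are lines in the plane: v₁ = (sin 185°·cos 65°, cos 185°·cos 65°, −sin 65°), v₂ = (sin 105°·cos 36°, cos 105°·cos 36°, −sin 36°).
The plane normal is n = v₁ × v₂ ∝ (0.058, -0.730, 0.337).
True dip = arccos(n_z / |n|) = arccos(0.4178) = 65.3°.
Dip direction = azimuth of (n_x, n_y) = atan2(0.058, -0.730) = 175°.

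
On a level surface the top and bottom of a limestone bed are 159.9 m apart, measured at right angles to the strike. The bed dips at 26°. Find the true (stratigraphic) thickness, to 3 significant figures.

70.1 m

True thickness t = w · sin(dip) = 159.9 × sin 26°
t = 159.9 × 0.4384 = 70.096 m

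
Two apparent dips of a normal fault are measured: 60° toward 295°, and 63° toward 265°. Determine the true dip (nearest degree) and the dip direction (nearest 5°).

true dip 63°, dip direction 265°

Represent each trace as a vector plunging at its apparent dip toward its trend (east-north-up frame): v₁ = (-0.453, 0.211, -0.866), v₂ = (-0.452, -0.040, -0.891).
The plane normal is n = v₁ × v₂ ∝ (-0.223, -0.012, 0.113).
True dip = arccos(n_z / |n|) = arccos(0.4538) = 63.0°.
Dip direction = azimuth of (n_x, n_y) = atan2(-0.223, -0.012) = 267°.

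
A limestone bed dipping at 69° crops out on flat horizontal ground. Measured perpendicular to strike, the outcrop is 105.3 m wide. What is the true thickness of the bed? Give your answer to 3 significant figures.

True thickness t = w · sin(dip) = 105.3 × sin 69°
t = 105.3 × 0.9336 = 98.306 m

98.3 m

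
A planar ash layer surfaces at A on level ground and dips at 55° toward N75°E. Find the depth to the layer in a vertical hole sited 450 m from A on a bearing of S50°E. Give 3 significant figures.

369 m

The hole lies 55° from the dip direction, so the down-dip offset is 450 × cos 55° = 258.11 m.
Depth = down-dip offset × tan(dip) = 258.11 × tan 55° = 258.11 × 1.4281
Depth = 368.62 m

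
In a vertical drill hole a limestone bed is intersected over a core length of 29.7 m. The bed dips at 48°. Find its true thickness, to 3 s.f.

True thickness t = h · cos(dip) = 29.7 × cos 48°
t = 29.7 × 0.6691 = 19.873 m

19.9 m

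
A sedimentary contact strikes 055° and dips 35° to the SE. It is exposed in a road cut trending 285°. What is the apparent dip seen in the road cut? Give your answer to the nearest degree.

28°

Angle between strike (055°) and section (285°): β = 50°.
tan(apparent dip) = tan 35° · sin 50° = 0.5364
apparent dip = arctan 0.5364 = 28.21°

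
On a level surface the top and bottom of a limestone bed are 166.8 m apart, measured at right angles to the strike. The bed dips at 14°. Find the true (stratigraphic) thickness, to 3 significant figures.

40.4 m

True thickness t = w · sin(dip) = 166.8 × sin 14°
t = 166.8 × 0.2419 = 40.353 m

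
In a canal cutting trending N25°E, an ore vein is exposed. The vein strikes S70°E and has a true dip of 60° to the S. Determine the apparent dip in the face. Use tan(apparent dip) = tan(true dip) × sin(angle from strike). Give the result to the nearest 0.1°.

59.9°

The strike is S70°E and the section trends N25°E; the acute angle between them is β = 85°.
tan α = tan 60° × sin 85° = 1.7321 × 0.9962 = 1.7255
α = arctan(1.7255) = 59.91°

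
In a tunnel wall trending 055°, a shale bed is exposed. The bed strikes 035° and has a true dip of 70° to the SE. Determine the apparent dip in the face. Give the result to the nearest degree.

43°

The section lies 20° from the strike.
tan(apparent dip) = tan 70° · sin 20° = 0.9397
α = arctan(0.9397) = 43.22°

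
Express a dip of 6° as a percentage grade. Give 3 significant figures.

10.5%

grade % = 100 × tan 6° = 100 × 0.1051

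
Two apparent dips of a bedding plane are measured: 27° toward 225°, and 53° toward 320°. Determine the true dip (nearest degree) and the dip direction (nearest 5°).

true dip 56°, dip direction 295°

The two traces are lines in the plane: v₁ = (sin 225°·cos 27°, cos 225°·cos 27°, −sin 27°), v₂ = (sin 320°·cos 53°, cos 320°·cos 53°, −sin 53°).
n = v₁ × v₂ = (-0.712, 0.328, 0.534) (taken with n_z > 0).
True dip = arccos(n_z / |n|) = arccos(0.5630) = 55.7°.
Dip direction = azimuth of (n_x, n_y) = atan2(-0.712, 0.328) = 295°.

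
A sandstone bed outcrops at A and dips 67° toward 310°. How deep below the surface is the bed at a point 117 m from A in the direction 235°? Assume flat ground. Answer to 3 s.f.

The hole lies 75° from the dip direction, so the down-dip offset is 117 × cos 75° = 30.28 m.
Depth = down-dip offset × tan(dip) = 30.28 × tan 67° = 30.28 × 2.3559
Depth = 71.34 m

71.3 m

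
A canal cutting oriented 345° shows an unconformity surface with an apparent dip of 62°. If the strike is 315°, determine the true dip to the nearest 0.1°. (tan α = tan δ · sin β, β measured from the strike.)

The section is 30° from the strike.
tan δ = tan α / sin β = tan 62° / sin 30° = 1.8807 / 0.5000 = 3.7615
δ = arctan(3.7615) = 75.11°

75.1°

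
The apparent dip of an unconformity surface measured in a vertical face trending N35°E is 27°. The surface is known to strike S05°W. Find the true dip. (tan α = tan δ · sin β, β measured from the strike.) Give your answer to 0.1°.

45.5°

β = acute angle between strike S05°W and section N35°E = 30°.
tan δ = tan α / sin β = tan 27° / sin 30° = 0.5095 / 0.5000 = 1.0191
true dip = arctan 1.0191 = 45.54°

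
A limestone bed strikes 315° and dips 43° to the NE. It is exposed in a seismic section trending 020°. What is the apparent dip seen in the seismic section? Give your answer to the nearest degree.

Angle between strike (315°) and section (020°): β = 65°.
tan α = tan 43° × sin 65° = 0.9325 × 0.9063 = 0.8451
α = arctan(0.8451) = 40.20°

40°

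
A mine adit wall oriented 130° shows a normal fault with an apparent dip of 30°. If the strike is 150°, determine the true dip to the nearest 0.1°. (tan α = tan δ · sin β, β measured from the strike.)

The section is 20° from the strike.
tan(true dip) = tan 30° / sin 20° = 1.6881
δ = arctan(1.6881) = 59.36°

59.4°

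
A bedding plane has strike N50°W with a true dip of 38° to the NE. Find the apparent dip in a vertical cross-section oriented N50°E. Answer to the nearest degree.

38°

Angle between strike (N50°W) and section (N50°E): β = 80°.
tan(apparent dip) = tan 38° · sin 80° = 0.7694
apparent dip = arctan 0.7694 = 37.58°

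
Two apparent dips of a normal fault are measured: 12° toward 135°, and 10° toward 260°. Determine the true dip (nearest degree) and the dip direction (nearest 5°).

true dip 23°, dip direction 195°

The two traces are lines in the plane: v₁ = (sin 135°·cos 12°, cos 135°·cos 12°, −sin 12°), v₂ = (sin 260°·cos 10°, cos 260°·cos 10°, −sin 10°).
n = v₁ × v₂ = (-0.085, -0.322, 0.789) (taken with n_z > 0).
True dip = arccos(n_z / |n|) = arccos(0.9215) = 22.9°.
Dip direction = atan2(-0.085, -0.322) = 195° (azimuth of n's horizontal projection).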